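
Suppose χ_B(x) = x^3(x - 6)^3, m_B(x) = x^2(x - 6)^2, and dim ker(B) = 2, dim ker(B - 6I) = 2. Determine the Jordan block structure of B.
λ = 0: algebraic multiplicity 3 (exponent in χ_B), largest block size 2 (exponent in m_B), 2 blocks (geometric multiplicity). These force block sizes [2, 1].
λ = 6: algebraic multiplicity 3 (exponent in χ_B), largest block size 2 (exponent in m_B), 2 blocks (geometric multiplicity). These force block sizes [2, 1].

Jordan blocks: (0, 2), (0, 1), (6, 2), (6, 1)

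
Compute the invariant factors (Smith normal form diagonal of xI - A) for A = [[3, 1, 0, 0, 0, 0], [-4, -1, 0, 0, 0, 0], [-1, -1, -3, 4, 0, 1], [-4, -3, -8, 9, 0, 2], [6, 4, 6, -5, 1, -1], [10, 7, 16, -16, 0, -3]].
The Jordan structure of A has elementary divisors (x - 1)^2, (x - 1)^2, (x - 1)^2. Arranging the block sizes at each eigenvalue in decreasing order and taking row products gives the invariant factors.

Invariant factors (smallest first, each dividing the next): (x - 1)^2, (x - 1)^2, (x - 1)^2.

Check: the last factor (x - 1)^2 is the minimal polynomial, and the product (x - 1)^6 is the characteristic polynomial.

(x - 1)^2, (x - 1)^2, (x - 1)^2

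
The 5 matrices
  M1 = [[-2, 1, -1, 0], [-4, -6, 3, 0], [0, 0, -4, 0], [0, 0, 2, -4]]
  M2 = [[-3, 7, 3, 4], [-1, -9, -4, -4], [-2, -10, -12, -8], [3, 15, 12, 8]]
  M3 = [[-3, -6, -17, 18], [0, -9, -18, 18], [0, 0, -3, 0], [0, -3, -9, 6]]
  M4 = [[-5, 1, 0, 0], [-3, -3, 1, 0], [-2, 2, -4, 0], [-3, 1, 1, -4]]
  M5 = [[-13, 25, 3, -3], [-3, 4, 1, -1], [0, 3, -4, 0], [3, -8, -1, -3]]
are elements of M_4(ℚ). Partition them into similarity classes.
2 classes: {M1, M2, M4, M5}, {M3}

Characteristic polynomials: χ_{M1} = (x + 4)^4, χ_{M2} = (x + 4)^4, χ_{M3} = x(x + 3)^3, χ_{M4} = (x + 4)^4, χ_{M5} = (x + 4)^4.

{M1, M2, M4, M5}: invariant factors x + 4, (x + 4)^3.

{M3}: invariant factors x + 3, x(x + 3)^2.

Matrices are similar if and only if their invariant-factor lists agree; the partition into similarity classes is {M1, M2, M4, M5}, {M3}.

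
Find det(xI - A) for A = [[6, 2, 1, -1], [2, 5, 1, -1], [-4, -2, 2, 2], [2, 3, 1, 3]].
xI - A = [[x - 6, -2, -1, 1], [-2, x - 5, -1, 1], [4, 2, x - 2, -2], [-2, -3, -1, x - 3]].

Expanding det(xI - A) along the first row:
det(xI - A) = + (x - 6)·det([[x - 5, -1, 1], [2, x - 2, -2], [-3, -1, x - 3]]) - (-2)·det([[-2, -1, 1], [4, x - 2, -2], [-2, -1, x - 3]]) + (-1)·det([[-2, x - 5, 1], [4, 2, -2], [-2, -3, x - 3]]) - (1)·det([[-2, x - 5, -1], [4, 2, x - 2], [-2, -3, -1]]).

Evaluating gives χ_A(x) = x^4 - 16x^3 + 96x^2 - 256x + 256 = (x - 4)^4.

χ_A(x) = (x - 4)^4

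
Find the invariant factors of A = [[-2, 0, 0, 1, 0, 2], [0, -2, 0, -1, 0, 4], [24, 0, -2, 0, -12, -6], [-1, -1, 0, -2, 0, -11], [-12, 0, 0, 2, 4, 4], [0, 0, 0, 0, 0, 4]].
(x - 4)(x + 2), (x - 4)(x + 2)^3

The Jordan structure of A has elementary divisors (x + 2)^3, (x + 2), (x - 4), (x - 4). Arranging the block sizes at each eigenvalue in decreasing order and taking row products gives the invariant factors.

Invariant factors (smallest first, each dividing the next): (x - 4)(x + 2), (x - 4)(x + 2)^3.

Check: the last factor (x - 4)(x + 2)^3 is the minimal polynomial, and the product (x - 4)^2(x + 2)^4 is the characteristic polynomial.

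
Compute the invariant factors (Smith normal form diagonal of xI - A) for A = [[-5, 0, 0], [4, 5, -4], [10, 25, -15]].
The Jordan structure of A has elementary divisors (x + 5)^2, (x + 5). Arranging the block sizes at each eigenvalue in decreasing order and taking row products gives the invariant factors.

Invariant factors (smallest first, each dividing the next): x + 5, (x + 5)^2.

Check: the last factor (x + 5)^2 is the minimal polynomial, and the product (x + 5)^3 is the characteristic polynomial.

x + 5, (x + 5)^2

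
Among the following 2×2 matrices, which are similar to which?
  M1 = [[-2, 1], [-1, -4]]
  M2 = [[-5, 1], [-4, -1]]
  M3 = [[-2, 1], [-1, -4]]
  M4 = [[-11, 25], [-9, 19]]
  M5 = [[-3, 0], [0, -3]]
Characteristic polynomials: χ_{M1} = (x + 3)^2, χ_{M2} = (x + 3)^2, χ_{M3} = (x + 3)^2, χ_{M4} = (x - 4)^2, χ_{M5} = (x + 3)^2.

{M1, M2, M3}: invariant factors (x + 3)^2.

{M4}: invariant factors (x - 4)^2.

{M5}: invariant factors x + 3, x + 3.

Matrices are similar if and only if their invariant-factor lists agree; the partition into similarity classes is {M1, M2, M3}, {M4}, {M5}.

3 classes: {M1, M2, M3}, {M4}, {M5}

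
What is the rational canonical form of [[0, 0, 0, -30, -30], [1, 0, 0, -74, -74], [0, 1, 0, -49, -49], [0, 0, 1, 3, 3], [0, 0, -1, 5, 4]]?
R = [[0, 0, 0, 0, -30], [1, 0, 0, 0, -74], [0, 1, 0, 0, -49], [0, 0, 1, 0, 3], [0, 0, 0, 1, 7]]

The invariant factors of A (the non-unit diagonal entries of the Smith normal form of xI - A over ℚ[x]) are (x - 5)(x + 1)^2(x^2 - 4x - 6), each dividing the next. The characteristic polynomial is their product, (x - 5)(x + 1)^2(x^2 - 4x - 6).

The rational canonical form is the block-diagonal matrix of companion matrices C(f_i):
R = [[0, 0, 0, 0, -30], [1, 0, 0, 0, -74], [0, 1, 0, 0, -49], [0, 0, 1, 0, 3], [0, 0, 0, 1, 7]].

Note the characteristic polynomial does not split into linear factors over ℚ, so A has no Jordan form over ℚ; the rational canonical form exists over any field.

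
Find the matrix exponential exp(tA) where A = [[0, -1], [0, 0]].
e^{tA} = [[1, -t], [0, 1]]

A has Jordan form J = [[0, 1], [0, 0]] with A = PJP^{-1}, so e^{tA} = P e^{tJ} P^{-1}.

For a Jordan block J_k(λ), e^{tJ_k(λ)} = e^{λt} · (I + tN + t^2 N^2/2! + ... + t^{k-1} N^{k-1}/(k-1)!) where N is the nilpotent superdiagonal part.

Assembling the blocks and conjugating back gives the entries of e^{tA} as shown above.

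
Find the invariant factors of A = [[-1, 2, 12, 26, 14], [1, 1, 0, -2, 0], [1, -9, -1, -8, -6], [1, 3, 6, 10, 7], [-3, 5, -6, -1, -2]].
(x - 5)^2(x + 1)^3

The Jordan structure of A has elementary divisors (x + 1)^3, (x - 5)^2. Arranging the block sizes at each eigenvalue in decreasing order and taking row products gives the invariant factors.

Invariant factors (smallest first, each dividing the next): (x - 5)^2(x + 1)^3.

Check: the last factor (x - 5)^2(x + 1)^3 is the minimal polynomial, and the product (x - 5)^2(x + 1)^3 is the characteristic polynomial.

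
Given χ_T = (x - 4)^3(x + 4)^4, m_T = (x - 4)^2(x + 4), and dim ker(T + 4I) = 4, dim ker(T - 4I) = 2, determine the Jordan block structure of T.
Jordan blocks: (-4, 1), (-4, 1), (-4, 1), (-4, 1), (4, 2), (4, 1)

λ = -4: algebraic multiplicity 4 (exponent in χ_T), largest block size 1 (exponent in m_T), 4 blocks (geometric multiplicity). These force block sizes [1, 1, 1, 1].
λ = 4: algebraic multiplicity 3 (exponent in χ_T), largest block size 2 (exponent in m_T), 2 blocks (geometric multiplicity). These force block sizes [2, 1].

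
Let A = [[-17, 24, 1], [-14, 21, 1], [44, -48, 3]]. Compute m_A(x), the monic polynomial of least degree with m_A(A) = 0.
m_A(x) = (x - 5)^2(x + 3)

The characteristic polynomial factors as (x - 5)^2(x + 3). The minimal polynomial is ∏(x - λ)^{k_λ} where k_λ is the size of the largest Jordan block at λ.

For λ = -3: rank(A + 3I) = 2, and the largest Jordan block has size 1 (the smallest k with rank((A + 3I)^k) = rank((A + 3I)^(k+1))).
For λ = 5: rank(A - 5I) = 2, and the largest Jordan block has size 2 (the smallest k with rank((A - 5I)^k) = rank((A - 5I)^(k+1))).

So m_A(x) = (x - 5)^2(x + 3).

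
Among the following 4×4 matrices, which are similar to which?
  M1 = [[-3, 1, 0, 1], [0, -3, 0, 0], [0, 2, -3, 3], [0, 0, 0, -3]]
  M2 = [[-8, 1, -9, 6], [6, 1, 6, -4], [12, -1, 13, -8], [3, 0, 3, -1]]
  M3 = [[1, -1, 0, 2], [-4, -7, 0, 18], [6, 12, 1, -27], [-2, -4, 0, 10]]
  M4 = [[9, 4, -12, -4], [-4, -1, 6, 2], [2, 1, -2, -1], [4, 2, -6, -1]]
3 classes: {M1}, {M2, M3}, {M4}

Characteristic polynomials: χ_{M1} = (x + 3)^4, χ_{M2} = (x - 2)(x - 1)^3, χ_{M3} = (x - 2)(x - 1)^3, χ_{M4} = (x - 2)(x - 1)^3.

{M1}: invariant factors (x + 3)^2, (x + 3)^2.

{M2, M3}: invariant factors x - 1, (x - 2)(x - 1)^2.

{M4}: invariant factors x - 1, x - 1, (x - 2)(x - 1).

Matrices are similar if and only if their invariant-factor lists agree; the partition into similarity classes is {M1}, {M2, M3}, {M4}.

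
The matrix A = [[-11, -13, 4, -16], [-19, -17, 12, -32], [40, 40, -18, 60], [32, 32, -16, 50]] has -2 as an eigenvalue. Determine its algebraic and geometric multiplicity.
The characteristic polynomial is (x - 2)^3(x + 2), so the factor x + 2 appears with exponent 1: the algebraic multiplicity is 1.

rank(A + 2I) = 3, so the eigenspace has dimension 4 - 3 = 1: the geometric multiplicity is 1.

algebraic multiplicity 1, geometric multiplicity 1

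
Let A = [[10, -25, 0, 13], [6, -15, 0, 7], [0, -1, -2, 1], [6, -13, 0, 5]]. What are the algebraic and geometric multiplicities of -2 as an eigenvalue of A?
The characteristic polynomial is (x - 4)(x + 2)^3, so the factor x + 2 appears with exponent 3: the algebraic multiplicity is 3.

rank(A + 2I) = 2, so the eigenspace has dimension 4 - 2 = 2: the geometric multiplicity is 2.

Since 2 < 3, A is not diagonalizable.

algebraic multiplicity 3, geometric multiplicity 2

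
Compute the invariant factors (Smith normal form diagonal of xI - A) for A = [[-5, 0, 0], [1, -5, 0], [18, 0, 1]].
(x - 1)(x + 5)^2

The Jordan structure of A has elementary divisors (x + 5)^2, (x - 1). Arranging the block sizes at each eigenvalue in decreasing order and taking row products gives the invariant factors.

Invariant factors (smallest first, each dividing the next): (x - 1)(x + 5)^2.

Check: the last factor (x - 1)(x + 5)^2 is the minimal polynomial, and the product (x - 1)(x + 5)^2 is the characteristic polynomial.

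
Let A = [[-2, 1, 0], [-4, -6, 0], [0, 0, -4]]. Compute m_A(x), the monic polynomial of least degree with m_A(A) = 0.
m_A(x) = (x + 4)^2

The characteristic polynomial factors as (x + 4)^3. The minimal polynomial is ∏(x - λ)^{k_λ} where k_λ is the size of the largest Jordan block at λ.

For λ = -4: rank(A + 4I) = 1, and the largest Jordan block has size 2 (the smallest k with rank((A + 4I)^k) = rank((A + 4I)^(k+1))).

So m_A(x) = (x + 4)^2.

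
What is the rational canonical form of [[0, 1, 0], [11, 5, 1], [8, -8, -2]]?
R = [[0, 0, 30], [1, 0, 13], [0, 1, 3]]

The invariant factors of A (the non-unit diagonal entries of the Smith normal form of xI - A over ℚ[x]) are (x - 6)(x^2 + 3x + 5), each dividing the next. The characteristic polynomial is their product, (x - 6)(x^2 + 3x + 5).

The rational canonical form is the block-diagonal matrix of companion matrices C(f_i):
R = [[0, 0, 30], [1, 0, 13], [0, 1, 3]].

Note the characteristic polynomial does not split into linear factors over ℚ, so A has no Jordan form over ℚ; the rational canonical form exists over any field.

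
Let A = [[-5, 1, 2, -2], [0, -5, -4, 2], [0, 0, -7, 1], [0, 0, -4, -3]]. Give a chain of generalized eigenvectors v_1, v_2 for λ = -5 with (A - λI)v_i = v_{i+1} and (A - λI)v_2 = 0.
v_1 = [[-1, 1, 0, 0]]^T, v_2 = [[1, 0, 0, 0]]^T

We seek v_1 ∈ ker((A + 5I)^2) \ ker(A + 5I), then set v_{i+1} = (A + 5I) v_i.

One such chain is v_1 = [[-1, 1, 0, 0]]^T, v_2 = [[1, 0, 0, 0]]^T. Check: (A + 5I) v_2 = [[0, 0, 0, 0]]^T = 0.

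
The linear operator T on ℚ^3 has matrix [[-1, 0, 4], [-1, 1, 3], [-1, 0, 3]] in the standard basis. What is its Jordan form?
J = [[1, 1, 0], [0, 1, 1], [0, 0, 1]]

The characteristic polynomial is det(xI - A) = (x - 1)^3, so the eigenvalues are 1 (algebraic multiplicity 3).

For λ = 1: rank(A - I) = 2, rank((A - I)^2) = 1, rank((A - I)^3) = 0. The eigenspace has dimension 3 - 2 = 1, so there is 1 Jordan block; the rank sequence gives block sizes [3].

Assembling the blocks gives the Jordan form J above.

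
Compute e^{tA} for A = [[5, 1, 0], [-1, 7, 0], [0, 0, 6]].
e^{tA} = [[(1 - t)*e^{6*t}, t*e^{6*t}, 0], [-t*e^{6*t}, (t + 1)*e^{6*t}, 0], [0, 0, e^{6*t}]]

A has Jordan form J = [[6, 1, 0], [0, 6, 0], [0, 0, 6]] with A = PJP^{-1}, so e^{tA} = P e^{tJ} P^{-1}.

For a Jordan block J_k(λ), e^{tJ_k(λ)} = e^{λt} · (I + tN + t^2 N^2/2! + ... + t^{k-1} N^{k-1}/(k-1)!) where N is the nilpotent superdiagonal part.

Assembling the blocks and conjugating back gives the entries of e^{tA} as shown above.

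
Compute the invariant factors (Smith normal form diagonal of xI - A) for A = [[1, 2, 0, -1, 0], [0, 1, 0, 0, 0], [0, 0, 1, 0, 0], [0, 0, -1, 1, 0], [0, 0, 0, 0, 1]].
x - 1, x - 1, (x - 1)^3

The Jordan structure of A has elementary divisors (x - 1)^3, (x - 1), (x - 1). Arranging the block sizes at each eigenvalue in decreasing order and taking row products gives the invariant factors.

Invariant factors (smallest first, each dividing the next): x - 1, x - 1, (x - 1)^3.

Check: the last factor (x - 1)^3 is the minimal polynomial, and the product (x - 1)^5 is the characteristic polynomial.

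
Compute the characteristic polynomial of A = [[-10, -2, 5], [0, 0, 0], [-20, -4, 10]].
χ_A(x) = x^3

xI - A = [[x + 10, 2, -5], [0, x, 0], [20, 4, x - 10]].

Expanding det(xI - A) along the first row:
det(xI - A) = + (x + 10)·det([[x, 0], [4, x - 10]]) - (2)·det([[0, 0], [20, x - 10]]) + (-5)·det([[0, x], [20, 4]]).

Evaluating gives χ_A(x) = x^3.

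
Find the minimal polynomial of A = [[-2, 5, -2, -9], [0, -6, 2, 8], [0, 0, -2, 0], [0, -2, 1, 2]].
m_A(x) = (x + 2)^3

The characteristic polynomial factors as (x + 2)^4. The minimal polynomial is ∏(x - λ)^{k_λ} where k_λ is the size of the largest Jordan block at λ.

For λ = -2: rank(A + 2I) = 2, and the largest Jordan block has size 3 (the smallest k with rank((A + 2I)^k) = rank((A + 2I)^(k+1))).

So m_A(x) = (x + 2)^3.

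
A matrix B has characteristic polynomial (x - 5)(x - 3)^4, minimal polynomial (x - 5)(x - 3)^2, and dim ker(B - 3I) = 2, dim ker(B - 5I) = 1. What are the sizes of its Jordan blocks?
Jordan blocks: (3, 2), (3, 2), (5, 1)

λ = 3: algebraic multiplicity 4 (exponent in χ_B), largest block size 2 (exponent in m_B), 2 blocks (geometric multiplicity). These force block sizes [2, 2].
λ = 5: algebraic multiplicity 1 (exponent in χ_B), largest block size 1 (exponent in m_B), 1 block (geometric multiplicity). This forces block sizes [1].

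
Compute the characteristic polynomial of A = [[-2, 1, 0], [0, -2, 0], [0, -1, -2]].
xI - A = [[x + 2, -1, 0], [0, x + 2, 0], [0, 1, x + 2]].

Expanding det(xI - A) along the first row:
det(xI - A) = + (x + 2)·det([[x + 2, 0], [1, x + 2]]) - (-1)·det([[0, 0], [0, x + 2]]) + (0)·det([[0, x + 2], [0, 1]]).

Evaluating gives χ_A(x) = x^3 + 6x^2 + 12x + 8 = (x + 2)^3.

χ_A(x) = (x + 2)^3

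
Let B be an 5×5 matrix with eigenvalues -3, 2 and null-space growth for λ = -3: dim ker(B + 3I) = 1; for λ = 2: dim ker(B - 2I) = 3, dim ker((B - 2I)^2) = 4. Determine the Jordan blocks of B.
λ = -3: successive nullity increments [1] count blocks of size ≥ k; block sizes are [1].
λ = 2: successive nullity increments [3, 1] count blocks of size ≥ k; block sizes are [2, 1, 1].

Jordan blocks: (-3, 1), (2, 2), (2, 1), (2, 1)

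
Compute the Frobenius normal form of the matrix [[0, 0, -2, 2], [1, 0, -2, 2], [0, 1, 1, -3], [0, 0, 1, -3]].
The invariant factors of A (the non-unit diagonal entries of the Smith normal form of xI - A over ℚ[x]) are (x + 2)(x^3 + 2x + 2), each dividing the next. The characteristic polynomial is their product, (x + 2)(x^3 + 2x + 2).

The rational canonical form is the block-diagonal matrix of companion matrices C(f_i):
R = [[0, 0, 0, -4], [1, 0, 0, -6], [0, 1, 0, -2], [0, 0, 1, -2]].

Note the characteristic polynomial does not split into linear factors over ℚ, so A has no Jordan form over ℚ; the rational canonical form exists over any field.

R = [[0, 0, 0, -4], [1, 0, 0, -6], [0, 1, 0, -2], [0, 0, 1, -2]]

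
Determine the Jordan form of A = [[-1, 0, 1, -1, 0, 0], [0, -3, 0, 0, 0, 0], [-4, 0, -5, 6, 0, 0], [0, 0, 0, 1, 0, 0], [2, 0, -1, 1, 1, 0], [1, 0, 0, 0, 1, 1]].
J = [[-3, 1, 0, 0, 0, 0], [0, -3, 0, 0, 0, 0], [0, 0, -3, 0, 0, 0], [0, 0, 0, 1, 1, 0], [0, 0, 0, 0, 1, 0], [0, 0, 0, 0, 0, 1]]

The characteristic polynomial is det(xI - A) = (x - 1)^3(x + 3)^3, so the eigenvalues are -3 (algebraic multiplicity 3), 1 (algebraic multiplicity 3).

For λ = -3: rank(A + 3I) = 4, rank((A + 3I)^2) = 3. The eigenspace has dimension 6 - 4 = 2, so there are 2 Jordan blocks; the rank sequence gives block sizes [2, 1].

For λ = 1: rank(A - I) = 4, rank((A - I)^2) = 3. The eigenspace has dimension 6 - 4 = 2, so there are 2 Jordan blocks; the rank sequence gives block sizes [2, 1].

Assembling the blocks gives the Jordan form J above.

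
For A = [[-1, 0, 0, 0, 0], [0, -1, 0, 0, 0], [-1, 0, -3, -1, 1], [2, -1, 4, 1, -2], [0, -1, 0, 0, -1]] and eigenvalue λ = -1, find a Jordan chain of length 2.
v_1 = [[0, 1, 2, -4, 0]]^T, v_2 = [[0, 0, 0, -1, -1]]^T

We seek v_1 ∈ ker((A + I)^2) \ ker(A + I), then set v_{i+1} = (A + I) v_i.

One such chain is v_1 = [[0, 1, 2, -4, 0]]^T, v_2 = [[0, 0, 0, -1, -1]]^T. Check: (A + I) v_2 = [[0, 0, 0, 0, 0]]^T = 0.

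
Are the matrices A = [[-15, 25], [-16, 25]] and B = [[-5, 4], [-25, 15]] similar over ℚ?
Yes.

Two matrices over a field are similar if and only if they have the same invariant factors.

Both A and B have characteristic polynomial (x - 5)^2 and minimal polynomial (x - 5)^2. Computing further, both have invariant factors (x - 5)^2. Hence A and B are similar.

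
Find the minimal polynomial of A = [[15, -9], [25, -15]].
The characteristic polynomial factors as x^2. The minimal polynomial is ∏(x - λ)^{k_λ} where k_λ is the size of the largest Jordan block at λ.

For λ = 0: rank(A) = 1, and the largest Jordan block has size 2 (the smallest k with rank(A^k) = rank(A^(k+1))).

So m_A(x) = x^2.

m_A(x) = x^2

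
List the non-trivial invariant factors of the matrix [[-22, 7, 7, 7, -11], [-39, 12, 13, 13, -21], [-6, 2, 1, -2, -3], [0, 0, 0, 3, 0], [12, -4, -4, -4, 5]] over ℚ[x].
The Jordan structure of A has elementary divisors (x + 1)^3, (x + 1), (x - 3). Arranging the block sizes at each eigenvalue in decreasing order and taking row products gives the invariant factors.

Invariant factors (smallest first, each dividing the next): x + 1, (x - 3)(x + 1)^3.

Check: the last factor (x - 3)(x + 1)^3 is the minimal polynomial, and the product (x - 3)(x + 1)^4 is the characteristic polynomial.

x + 1, (x - 3)(x + 1)^3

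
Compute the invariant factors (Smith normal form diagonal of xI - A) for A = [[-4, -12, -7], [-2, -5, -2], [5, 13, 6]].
The Jordan structure of A has elementary divisors (x + 1)^3. Arranging the block sizes at each eigenvalue in decreasing order and taking row products gives the invariant factors.

Invariant factors (smallest first, each dividing the next): (x + 1)^3.

Check: the last factor (x + 1)^3 is the minimal polynomial, and the product (x + 1)^3 is the characteristic polynomial.

(x + 1)^3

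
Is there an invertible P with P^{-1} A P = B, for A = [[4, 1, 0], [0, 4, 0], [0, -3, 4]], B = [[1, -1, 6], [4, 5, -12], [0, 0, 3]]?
No.

trace(A) = 12 but trace(B) = 9. The trace is a similarity invariant, so A and B are not similar.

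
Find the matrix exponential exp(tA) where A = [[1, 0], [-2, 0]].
e^{tA} = [[e^{t}, 0], [2 - 2*e^{t}, 1]]

A has Jordan form J = [[0, 0], [0, 1]] with A = PJP^{-1}, so e^{tA} = P e^{tJ} P^{-1}.

For a Jordan block J_k(λ), e^{tJ_k(λ)} = e^{λt} · (I + tN + t^2 N^2/2! + ... + t^{k-1} N^{k-1}/(k-1)!) where N is the nilpotent superdiagonal part.

Assembling the blocks and conjugating back gives the entries of e^{tA} as shown above.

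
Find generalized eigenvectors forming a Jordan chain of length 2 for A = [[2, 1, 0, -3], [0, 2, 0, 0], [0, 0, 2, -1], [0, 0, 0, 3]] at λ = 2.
We seek v_1 ∈ ker((A - 2I)^2) \ ker(A - 2I), then set v_{i+1} = (A - 2I) v_i.

One such chain is v_1 = [[0, 1, 0, 0]]^T, v_2 = [[1, 0, 0, 0]]^T. Check: (A - 2I) v_2 = [[0, 0, 0, 0]]^T = 0.

v_1 = [[0, 1, 0, 0]]^T, v_2 = [[1, 0, 0, 0]]^T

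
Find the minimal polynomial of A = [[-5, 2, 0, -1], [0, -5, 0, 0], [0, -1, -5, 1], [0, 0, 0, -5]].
The characteristic polynomial factors as (x + 5)^4. The minimal polynomial is ∏(x - λ)^{k_λ} where k_λ is the size of the largest Jordan block at λ.

For λ = -5: rank(A + 5I) = 2, and the largest Jordan block has size 2 (the smallest k with rank((A + 5I)^k) = rank((A + 5I)^(k+1))).

So m_A(x) = (x + 5)^2.

m_A(x) = (x + 5)^2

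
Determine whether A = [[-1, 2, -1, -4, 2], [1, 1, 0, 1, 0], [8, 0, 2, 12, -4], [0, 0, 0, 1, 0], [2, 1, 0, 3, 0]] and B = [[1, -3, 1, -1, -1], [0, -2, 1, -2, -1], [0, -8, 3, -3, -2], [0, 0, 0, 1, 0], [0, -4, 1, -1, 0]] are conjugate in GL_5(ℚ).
Yes.

Two matrices over a field are similar if and only if they have the same invariant factors.

Both A and B have characteristic polynomial x^2(x - 1)^3 and minimal polynomial x^2(x - 1)^2. Computing further, both have invariant factors x - 1, x^2(x - 1)^2. Hence A and B are similar.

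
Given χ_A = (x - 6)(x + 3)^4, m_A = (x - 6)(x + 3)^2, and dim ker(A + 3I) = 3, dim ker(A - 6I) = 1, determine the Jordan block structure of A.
λ = -3: algebraic multiplicity 4 (exponent in χ_A), largest block size 2 (exponent in m_A), 3 blocks (geometric multiplicity). These force block sizes [2, 1, 1].
λ = 6: algebraic multiplicity 1 (exponent in χ_A), largest block size 1 (exponent in m_A), 1 block (geometric multiplicity). This forces block sizes [1].

Jordan blocks: (-3, 2), (-3, 1), (-3, 1), (6, 1)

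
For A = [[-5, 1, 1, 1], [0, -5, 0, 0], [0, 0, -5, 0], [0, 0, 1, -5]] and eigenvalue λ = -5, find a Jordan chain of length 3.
v_1 = [[0, 0, 1, 0]]^T, v_2 = [[1, 0, 0, 1]]^T, v_3 = [[1, 0, 0, 0]]^T

We seek v_1 ∈ ker((A + 5I)^3) \ ker((A + 5I)^2), then set v_{i+1} = (A + 5I) v_i.

One such chain is v_1 = [[0, 0, 1, 0]]^T, v_2 = [[1, 0, 0, 1]]^T, v_3 = [[1, 0, 0, 0]]^T. Check: (A + 5I) v_3 = [[0, 0, 0, 0]]^T = 0.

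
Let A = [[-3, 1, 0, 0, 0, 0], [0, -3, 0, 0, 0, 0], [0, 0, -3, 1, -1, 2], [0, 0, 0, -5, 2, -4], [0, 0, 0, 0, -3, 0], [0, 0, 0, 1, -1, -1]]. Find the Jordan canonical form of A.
J = [[-3, 1, 0, 0, 0, 0], [0, -3, 0, 0, 0, 0], [0, 0, -3, 1, 0, 0], [0, 0, 0, -3, 0, 0], [0, 0, 0, 0, -3, 0], [0, 0, 0, 0, 0, -3]]

The characteristic polynomial is det(xI - A) = (x + 3)^6, so the eigenvalues are -3 (algebraic multiplicity 6).

For λ = -3: rank(A + 3I) = 2, rank((A + 3I)^2) = 0. The eigenspace has dimension 6 - 2 = 4, so there are 4 Jordan blocks; the rank sequence gives block sizes [2, 2, 1, 1].

Assembling the blocks gives the Jordan form J above.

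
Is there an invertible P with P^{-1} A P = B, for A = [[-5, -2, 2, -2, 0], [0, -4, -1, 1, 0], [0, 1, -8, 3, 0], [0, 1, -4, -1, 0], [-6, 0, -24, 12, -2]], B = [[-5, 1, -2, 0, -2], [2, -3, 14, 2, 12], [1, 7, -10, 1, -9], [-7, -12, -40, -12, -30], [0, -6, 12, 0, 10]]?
No.

Both have characteristic polynomial (x + 2)(x + 4)^2(x + 5)^2, but the minimal polynomial of A is (x + 2)(x + 4)^2(x + 5) while the minimal polynomial of B is (x + 2)(x + 4)^2(x + 5)^2. The minimal polynomial is a similarity invariant, so A and B are not similar.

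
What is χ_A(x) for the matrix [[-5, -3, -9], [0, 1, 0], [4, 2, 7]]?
xI - A = [[x + 5, 3, 9], [0, x - 1, 0], [-4, -2, x - 7]].

Expanding det(xI - A) along the first row:
det(xI - A) = + (x + 5)·det([[x - 1, 0], [-2, x - 7]]) - (3)·det([[0, 0], [-4, x - 7]]) + (9)·det([[0, x - 1], [-4, -2]]).

Evaluating gives χ_A(x) = x^3 - 3x^2 + 3x - 1 = (x - 1)^3.

χ_A(x) = (x - 1)^3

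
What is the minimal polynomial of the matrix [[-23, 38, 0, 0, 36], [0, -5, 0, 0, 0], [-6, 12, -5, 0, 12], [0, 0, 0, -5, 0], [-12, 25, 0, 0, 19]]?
m_A(x) = (x - 1)(x + 5)^2

The characteristic polynomial factors as (x - 1)(x + 5)^4. The minimal polynomial is ∏(x - λ)^{k_λ} where k_λ is the size of the largest Jordan block at λ.

For λ = -5: rank(A + 5I) = 2, and the largest Jordan block has size 2 (the smallest k with rank((A + 5I)^k) = rank((A + 5I)^(k+1))).
For λ = 1: rank(A - I) = 4, and the largest Jordan block has size 1 (the smallest k with rank((A - I)^k) = rank((A - I)^(k+1))).

So m_A(x) = (x - 1)(x + 5)^2.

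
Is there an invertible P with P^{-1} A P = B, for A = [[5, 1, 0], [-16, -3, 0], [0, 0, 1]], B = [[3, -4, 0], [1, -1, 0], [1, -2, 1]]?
Yes.

Two matrices over a field are similar if and only if they have the same invariant factors.

Both A and B have characteristic polynomial (x - 1)^3 and minimal polynomial (x - 1)^2. Computing further, both have invariant factors x - 1, (x - 1)^2. Hence A and B are similar.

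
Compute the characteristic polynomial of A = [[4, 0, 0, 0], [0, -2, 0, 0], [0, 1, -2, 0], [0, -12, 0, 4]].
χ_A(x) = (x - 4)^2(x + 2)^2

xI - A = [[x - 4, 0, 0, 0], [0, x + 2, 0, 0], [0, -1, x + 2, 0], [0, 12, 0, x - 4]].

Expanding det(xI - A) along the first row:
det(xI - A) = + (x - 4)·det([[x + 2, 0, 0], [-1, x + 2, 0], [12, 0, x - 4]]) - (0)·det([[0, 0, 0], [0, x + 2, 0], [0, 0, x - 4]]) + (0)·det([[0, x + 2, 0], [0, -1, 0], [0, 12, x - 4]]) - (0)·det([[0, x + 2, 0], [0, -1, x + 2], [0, 12, 0]]).

Evaluating gives χ_A(x) = x^4 - 4x^3 - 12x^2 + 32x + 64 = (x - 4)^2(x + 2)^2.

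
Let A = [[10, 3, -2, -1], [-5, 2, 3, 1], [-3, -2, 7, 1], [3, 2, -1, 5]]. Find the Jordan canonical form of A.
The characteristic polynomial is det(xI - A) = (x - 6)^4, so the eigenvalues are 6 (algebraic multiplicity 4).

For λ = 6: rank(A - 6I) = 2, rank((A - 6I)^2) = 1, rank((A - 6I)^3) = 0. The eigenspace has dimension 4 - 2 = 2, so there are 2 Jordan blocks; the rank sequence gives block sizes [3, 1].

Assembling the blocks gives the Jordan form J above.

J = [[6, 1, 0, 0], [0, 6, 1, 0], [0, 0, 6, 0], [0, 0, 0, 6]]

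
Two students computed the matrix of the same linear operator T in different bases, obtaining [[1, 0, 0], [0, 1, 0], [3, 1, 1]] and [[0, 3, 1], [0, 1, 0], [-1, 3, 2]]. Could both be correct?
Two matrices over a field are similar if and only if they have the same invariant factors.

Both A and B have characteristic polynomial (x - 1)^3 and minimal polynomial (x - 1)^2. Computing further, both have invariant factors x - 1, (x - 1)^2. Hence A and B are similar.

Yes.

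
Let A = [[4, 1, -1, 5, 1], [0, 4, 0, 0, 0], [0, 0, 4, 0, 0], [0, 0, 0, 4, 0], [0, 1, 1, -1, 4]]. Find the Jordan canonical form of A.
J = [[4, 1, 0, 0, 0], [0, 4, 1, 0, 0], [0, 0, 4, 0, 0], [0, 0, 0, 4, 0], [0, 0, 0, 0, 4]]

The characteristic polynomial is det(xI - A) = (x - 4)^5, so the eigenvalues are 4 (algebraic multiplicity 5).

For λ = 4: rank(A - 4I) = 2, rank((A - 4I)^2) = 1, rank((A - 4I)^3) = 0. The eigenspace has dimension 5 - 2 = 3, so there are 3 Jordan blocks; the rank sequence gives block sizes [3, 1, 1].

Assembling the blocks gives the Jordan form J above.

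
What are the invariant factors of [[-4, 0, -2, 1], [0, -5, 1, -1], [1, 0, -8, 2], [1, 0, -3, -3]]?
The Jordan structure of A has elementary divisors (x + 5)^3, (x + 5). Arranging the block sizes at each eigenvalue in decreasing order and taking row products gives the invariant factors.

Invariant factors (smallest first, each dividing the next): x + 5, (x + 5)^3.

Check: the last factor (x + 5)^3 is the minimal polynomial, and the product (x + 5)^4 is the characteristic polynomial.

x + 5, (x + 5)^3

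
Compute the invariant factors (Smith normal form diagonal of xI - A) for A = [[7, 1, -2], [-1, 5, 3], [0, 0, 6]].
The Jordan structure of A has elementary divisors (x - 6)^3. Arranging the block sizes at each eigenvalue in decreasing order and taking row products gives the invariant factors.

Invariant factors (smallest first, each dividing the next): (x - 6)^3.

Check: the last factor (x - 6)^3 is the minimal polynomial, and the product (x - 6)^3 is the characteristic polynomial.

(x - 6)^3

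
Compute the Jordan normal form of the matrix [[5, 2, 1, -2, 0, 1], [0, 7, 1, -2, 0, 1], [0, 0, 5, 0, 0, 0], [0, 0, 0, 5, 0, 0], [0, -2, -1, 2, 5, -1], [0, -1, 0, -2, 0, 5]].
J = [[5, 0, 0, 0, 0, 0], [0, 5, 0, 0, 0, 0], [0, 0, 5, 0, 0, 0], [0, 0, 0, 5, 0, 0], [0, 0, 0, 0, 6, 1], [0, 0, 0, 0, 0, 6]]

The characteristic polynomial is det(xI - A) = (x - 6)^2(x - 5)^4, so the eigenvalues are 5 (algebraic multiplicity 4), 6 (algebraic multiplicity 2).

For λ = 5: rank(A - 5I) = 2. The eigenspace has dimension 6 - 2 = 4, so there are 4 Jordan blocks; the rank sequence gives block sizes [1, 1, 1, 1].

For λ = 6: rank(A - 6I) = 5, rank((A - 6I)^2) = 4. The eigenspace has dimension 6 - 5 = 1, so there is 1 Jordan block; the rank sequence gives block sizes [2].

Assembling the blocks gives the Jordan form J above.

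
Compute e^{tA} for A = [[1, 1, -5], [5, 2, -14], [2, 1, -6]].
e^{tA} = [[(-t^2 + 4*t + 2)*e^{-t}/2, t*e^{-t}, t*(t - 10)*e^{-t}/2], [t*(10 - 3*t)*e^{-t}/2, (3*t + 1)*e^{-t}, t*(3*t - 28)*e^{-t}/2], [t*(4 - t)*e^{-t}/2, t*e^{-t}, (t^2 - 10*t + 2)*e^{-t}/2]]

A has Jordan form J = [[-1, 1, 0], [0, -1, 1], [0, 0, -1]] with A = PJP^{-1}, so e^{tA} = P e^{tJ} P^{-1}.

For a Jordan block J_k(λ), e^{tJ_k(λ)} = e^{λt} · (I + tN + t^2 N^2/2! + ... + t^{k-1} N^{k-1}/(k-1)!) where N is the nilpotent superdiagonal part.

Assembling the blocks and conjugating back gives the entries of e^{tA} as shown above.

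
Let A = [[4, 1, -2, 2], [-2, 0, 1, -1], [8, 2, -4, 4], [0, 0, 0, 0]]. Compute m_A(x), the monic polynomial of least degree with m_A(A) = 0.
The characteristic polynomial factors as x^4. The minimal polynomial is ∏(x - λ)^{k_λ} where k_λ is the size of the largest Jordan block at λ.

For λ = 0: rank(A) = 2, and the largest Jordan block has size 3 (the smallest k with rank(A^k) = rank(A^(k+1))).

So m_A(x) = x^3.

m_A(x) = x^3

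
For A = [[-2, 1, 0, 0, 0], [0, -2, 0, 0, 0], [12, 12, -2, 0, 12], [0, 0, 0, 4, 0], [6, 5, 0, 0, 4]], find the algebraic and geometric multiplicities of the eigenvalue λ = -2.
The characteristic polynomial is (x - 4)^2(x + 2)^3, so the factor x + 2 appears with exponent 3: the algebraic multiplicity is 3.

rank(A + 2I) = 3, so the eigenspace has dimension 5 - 3 = 2: the geometric multiplicity is 2.

Since 2 < 3, A is not diagonalizable.

algebraic multiplicity 3, geometric multiplicity 2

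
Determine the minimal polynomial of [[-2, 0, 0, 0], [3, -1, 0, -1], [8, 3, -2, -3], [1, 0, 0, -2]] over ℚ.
The characteristic polynomial factors as (x + 1)(x + 2)^3. The minimal polynomial is ∏(x - λ)^{k_λ} where k_λ is the size of the largest Jordan block at λ.

For λ = -2: rank(A + 2I) = 2, and the largest Jordan block has size 2 (the smallest k with rank((A + 2I)^k) = rank((A + 2I)^(k+1))).
For λ = -1: rank(A + I) = 3, and the largest Jordan block has size 1 (the smallest k with rank((A + I)^k) = rank((A + I)^(k+1))).

So m_A(x) = (x + 1)(x + 2)^2.

m_A(x) = (x + 1)(x + 2)^2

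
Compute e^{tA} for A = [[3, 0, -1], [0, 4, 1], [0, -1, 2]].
e^{tA} = [[e^{3*t}, t^2*e^{3*t}/2, t*(t - 2)*e^{3*t}/2], [0, (t + 1)*e^{3*t}, t*e^{3*t}], [0, -t*e^{3*t}, (1 - t)*e^{3*t}]]

A has Jordan form J = [[3, 1, 0], [0, 3, 1], [0, 0, 3]] with A = PJP^{-1}, so e^{tA} = P e^{tJ} P^{-1}.

For a Jordan block J_k(λ), e^{tJ_k(λ)} = e^{λt} · (I + tN + t^2 N^2/2! + ... + t^{k-1} N^{k-1}/(k-1)!) where N is the nilpotent superdiagonal part.

Assembling the blocks and conjugating back gives the entries of e^{tA} as shown above.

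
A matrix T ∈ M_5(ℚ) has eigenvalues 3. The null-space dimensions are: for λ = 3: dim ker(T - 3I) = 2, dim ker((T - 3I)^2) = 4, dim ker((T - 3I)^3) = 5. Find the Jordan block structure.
λ = 3: successive nullity increments [2, 2, 1] count blocks of size ≥ k; block sizes are [3, 2].

Jordan blocks: (3, 3), (3, 2)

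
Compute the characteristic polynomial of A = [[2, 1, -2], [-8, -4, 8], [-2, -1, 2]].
χ_A(x) = x^3

xI - A = [[x - 2, -1, 2], [8, x + 4, -8], [2, 1, x - 2]].

Expanding det(xI - A) along the first row:
det(xI - A) = + (x - 2)·det([[x + 4, -8], [1, x - 2]]) - (-1)·det([[8, -8], [2, x - 2]]) + (2)·det([[8, x + 4], [2, 1]]).

Evaluating gives χ_A(x) = x^3.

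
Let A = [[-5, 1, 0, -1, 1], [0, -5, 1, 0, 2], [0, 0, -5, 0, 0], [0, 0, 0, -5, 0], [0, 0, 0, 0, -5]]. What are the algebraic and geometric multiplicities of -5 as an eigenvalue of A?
The characteristic polynomial is (x + 5)^5, so the factor x + 5 appears with exponent 5: the algebraic multiplicity is 5.

rank(A + 5I) = 2, so the eigenspace has dimension 5 - 2 = 3: the geometric multiplicity is 3.

Since 3 < 5, A is not diagonalizable.

algebraic multiplicity 5, geometric multiplicity 3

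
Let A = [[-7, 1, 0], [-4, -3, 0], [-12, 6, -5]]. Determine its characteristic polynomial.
χ_A(x) = (x + 5)^3

xI - A = [[x + 7, -1, 0], [4, x + 3, 0], [12, -6, x + 5]].

Expanding det(xI - A) along the first row:
det(xI - A) = + (x + 7)·det([[x + 3, 0], [-6, x + 5]]) - (-1)·det([[4, 0], [12, x + 5]]) + (0)·det([[4, x + 3], [12, -6]]).

Evaluating gives χ_A(x) = x^3 + 15x^2 + 75x + 125 = (x + 5)^3.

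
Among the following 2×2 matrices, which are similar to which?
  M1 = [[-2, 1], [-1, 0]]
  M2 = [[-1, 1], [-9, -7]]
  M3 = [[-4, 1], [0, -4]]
Characteristic polynomials: χ_{M1} = (x + 1)^2, χ_{M2} = (x + 4)^2, χ_{M3} = (x + 4)^2.

{M1}: invariant factors (x + 1)^2.

{M2, M3}: invariant factors (x + 4)^2.

Matrices are similar if and only if their invariant-factor lists agree; the partition into similarity classes is {M1}, {M2, M3}.

2 classes: {M1}, {M2, M3}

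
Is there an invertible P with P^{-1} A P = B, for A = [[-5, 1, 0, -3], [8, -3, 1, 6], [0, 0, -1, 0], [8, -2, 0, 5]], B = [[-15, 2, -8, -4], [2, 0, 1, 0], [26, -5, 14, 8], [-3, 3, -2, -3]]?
Two matrices over a field are similar if and only if they have the same invariant factors.

Both A and B have characteristic polynomial (x + 1)^4 and minimal polynomial (x + 1)^3. Computing further, both have invariant factors x + 1, (x + 1)^3. Hence A and B are similar.

Yes.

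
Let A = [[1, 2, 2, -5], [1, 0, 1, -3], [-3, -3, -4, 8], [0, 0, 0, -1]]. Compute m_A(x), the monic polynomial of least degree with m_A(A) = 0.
m_A(x) = (x + 1)^2

The characteristic polynomial factors as (x + 1)^4. The minimal polynomial is ∏(x - λ)^{k_λ} where k_λ is the size of the largest Jordan block at λ.

For λ = -1: rank(A + I) = 2, and the largest Jordan block has size 2 (the smallest k with rank((A + I)^k) = rank((A + I)^(k+1))).

So m_A(x) = (x + 1)^2.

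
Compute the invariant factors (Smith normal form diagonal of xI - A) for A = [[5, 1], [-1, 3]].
(x - 4)^2

The Jordan structure of A has elementary divisors (x - 4)^2. Arranging the block sizes at each eigenvalue in decreasing order and taking row products gives the invariant factors.

Invariant factors (smallest first, each dividing the next): (x - 4)^2.

Check: the last factor (x - 4)^2 is the minimal polynomial, and the product (x - 4)^2 is the characteristic polynomial.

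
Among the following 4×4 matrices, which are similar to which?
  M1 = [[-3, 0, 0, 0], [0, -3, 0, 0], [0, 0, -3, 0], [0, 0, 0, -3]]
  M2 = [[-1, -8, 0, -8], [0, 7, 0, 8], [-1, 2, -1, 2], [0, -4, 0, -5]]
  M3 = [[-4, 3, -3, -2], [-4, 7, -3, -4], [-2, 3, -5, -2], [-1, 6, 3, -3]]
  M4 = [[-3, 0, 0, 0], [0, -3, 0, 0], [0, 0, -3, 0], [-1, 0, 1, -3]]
Characteristic polynomials: χ_{M1} = (x + 3)^4, χ_{M2} = (x - 3)(x + 1)^3, χ_{M3} = (x - 1)(x + 2)^3, χ_{M4} = (x + 3)^4.

{M1}: invariant factors x + 3, x + 3, x + 3, x + 3.

{M2}: invariant factors x + 1, (x - 3)(x + 1)^2.

{M3}: invariant factors x + 2, (x - 1)(x + 2)^2.

{M4}: invariant factors x + 3, x + 3, (x + 3)^2.

Matrices are similar if and only if their invariant-factor lists agree; the partition into similarity classes is {M1}, {M2}, {M3}, {M4}.

4 classes: {M1}, {M2}, {M3}, {M4}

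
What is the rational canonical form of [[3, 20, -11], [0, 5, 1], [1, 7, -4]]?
R = [[0, 0, -6], [1, 0, 13], [0, 1, 4]]

The invariant factors of A (the non-unit diagonal entries of the Smith normal form of xI - A over ℚ[x]) are (x - 6)(x^2 + 2x - 1), each dividing the next. The characteristic polynomial is their product, (x - 6)(x^2 + 2x - 1).

The rational canonical form is the block-diagonal matrix of companion matrices C(f_i):
R = [[0, 0, -6], [1, 0, 13], [0, 1, 4]].

Note the characteristic polynomial does not split into linear factors over ℚ, so A has no Jordan form over ℚ; the rational canonical form exists over any field.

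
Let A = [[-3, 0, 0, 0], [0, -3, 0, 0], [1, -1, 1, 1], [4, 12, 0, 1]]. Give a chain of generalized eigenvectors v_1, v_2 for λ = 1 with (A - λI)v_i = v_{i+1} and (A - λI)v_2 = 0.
We seek v_1 ∈ ker((A - I)^2) \ ker(A - I), then set v_{i+1} = (A - I) v_i.

One such chain is v_1 = [[0, 0, 0, 1]]^T, v_2 = [[0, 0, 1, 0]]^T. Check: (A - I) v_2 = [[0, 0, 0, 0]]^T = 0.

v_1 = [[0, 0, 0, 1]]^T, v_2 = [[0, 0, 1, 0]]^T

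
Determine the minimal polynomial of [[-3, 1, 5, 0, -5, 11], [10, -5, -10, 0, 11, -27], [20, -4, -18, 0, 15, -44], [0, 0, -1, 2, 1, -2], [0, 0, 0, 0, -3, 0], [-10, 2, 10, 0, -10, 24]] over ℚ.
The characteristic polynomial factors as (x - 2)^3(x + 3)^3. The minimal polynomial is ∏(x - λ)^{k_λ} where k_λ is the size of the largest Jordan block at λ.

For λ = -3: rank(A + 3I) = 5, and the largest Jordan block has size 3 (the smallest k with rank((A + 3I)^k) = rank((A + 3I)^(k+1))).
For λ = 2: rank(A - 2I) = 4, and the largest Jordan block has size 2 (the smallest k with rank((A - 2I)^k) = rank((A - 2I)^(k+1))).

So m_A(x) = (x - 2)^2(x + 3)^3.

m_A(x) = (x - 2)^2(x + 3)^3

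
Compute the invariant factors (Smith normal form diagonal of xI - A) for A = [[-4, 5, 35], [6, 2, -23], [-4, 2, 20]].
(x - 6)^3

The Jordan structure of A has elementary divisors (x - 6)^3. Arranging the block sizes at each eigenvalue in decreasing order and taking row products gives the invariant factors.

Invariant factors (smallest first, each dividing the next): (x - 6)^3.

Check: the last factor (x - 6)^3 is the minimal polynomial, and the product (x - 6)^3 is the characteristic polynomial.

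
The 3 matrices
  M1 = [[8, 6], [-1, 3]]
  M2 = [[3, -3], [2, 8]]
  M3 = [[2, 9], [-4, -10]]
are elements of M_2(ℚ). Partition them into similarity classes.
2 classes: {M1, M2}, {M3}

Characteristic polynomials: χ_{M1} = (x - 6)(x - 5), χ_{M2} = (x - 6)(x - 5), χ_{M3} = (x + 4)^2.

{M1, M2}: invariant factors (x - 6)(x - 5).

{M3}: invariant factors (x + 4)^2.

Matrices are similar if and only if their invariant-factor lists agree; the partition into similarity classes is {M1, M2}, {M3}.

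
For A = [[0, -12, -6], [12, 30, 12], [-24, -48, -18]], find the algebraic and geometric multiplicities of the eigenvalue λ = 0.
The characteristic polynomial is x(x - 6)^2, so the factor x appears with exponent 1: the algebraic multiplicity is 1.

rank(A) = 2, so the eigenspace has dimension 3 - 2 = 1: the geometric multiplicity is 1.

algebraic multiplicity 1, geometric multiplicity 1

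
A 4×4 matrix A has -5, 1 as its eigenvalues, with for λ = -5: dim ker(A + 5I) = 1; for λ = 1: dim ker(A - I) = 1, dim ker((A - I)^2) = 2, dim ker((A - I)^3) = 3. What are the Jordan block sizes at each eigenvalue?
Jordan blocks: (-5, 1), (1, 3)

λ = -5: successive nullity increments [1] count blocks of size ≥ k; block sizes are [1].
λ = 1: successive nullity increments [1, 1, 1] count blocks of size ≥ k; block sizes are [3].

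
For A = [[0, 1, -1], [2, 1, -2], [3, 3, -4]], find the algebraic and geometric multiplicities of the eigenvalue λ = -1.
The characteristic polynomial is (x + 1)^3, so the factor x + 1 appears with exponent 3: the algebraic multiplicity is 3.

rank(A + I) = 1, so the eigenspace has dimension 3 - 1 = 2: the geometric multiplicity is 2.

Since 2 < 3, A is not diagonalizable.

algebraic multiplicity 3, geometric multiplicity 2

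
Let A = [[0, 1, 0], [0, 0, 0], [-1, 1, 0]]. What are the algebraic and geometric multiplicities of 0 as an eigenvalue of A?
algebraic multiplicity 3, geometric multiplicity 1

The characteristic polynomial is x^3, so the factor x appears with exponent 3: the algebraic multiplicity is 3.

rank(A) = 2, so the eigenspace has dimension 3 - 2 = 1: the geometric multiplicity is 1.

Since 1 < 3, A is not diagonalizable.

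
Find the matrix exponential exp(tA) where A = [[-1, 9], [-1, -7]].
A has Jordan form J = [[-4, 1], [0, -4]] with A = PJP^{-1}, so e^{tA} = P e^{tJ} P^{-1}.

For a Jordan block J_k(λ), e^{tJ_k(λ)} = e^{λt} · (I + tN + t^2 N^2/2! + ... + t^{k-1} N^{k-1}/(k-1)!) where N is the nilpotent superdiagonal part.

Assembling the blocks and conjugating back gives the entries of e^{tA} as shown above.

e^{tA} = [[(3*t + 1)*e^{-4*t}, 9*t*e^{-4*t}], [-t*e^{-4*t}, (1 - 3*t)*e^{-4*t}]]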